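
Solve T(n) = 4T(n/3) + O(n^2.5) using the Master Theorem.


a=4, b=3, c=2.5. log_3(4)=1.262 < c=2.5. Case 3: O(n^c) = O(n^2.500)
Complexity: O(n^2.500)


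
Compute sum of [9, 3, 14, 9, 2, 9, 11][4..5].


Prefix sums: [0, 9, 12, 26, 35, 37, 46, 57]
Sum[4..5] = prefix[6] - prefix[4] = 46 - 35 = 11


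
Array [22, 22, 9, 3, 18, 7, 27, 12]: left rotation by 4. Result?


Left rotate by 4: [18, 7, 27, 12, 22, 22, 9, 3]


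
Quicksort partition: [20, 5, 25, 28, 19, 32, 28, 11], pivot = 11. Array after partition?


Elements <= 11 go left of pivot.
Result: [5, 11, 25, 28, 19, 32, 28, 20], pivot at index 1


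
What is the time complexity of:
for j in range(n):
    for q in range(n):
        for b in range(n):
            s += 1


Per nesting level: O(n) * O(n) * O(n) = O(n^3)
Complexity: O(n^3)


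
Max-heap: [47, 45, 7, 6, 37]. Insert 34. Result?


Append 34: [47, 45, 7, 6, 37, 34]
Bubble up: swap idx 5(34) with idx 2(7)
Result: [47, 45, 34, 6, 37, 7]


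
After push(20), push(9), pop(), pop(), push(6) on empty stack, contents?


push(20) -> [20]
push(9) -> [20, 9]
pop() returns 9 -> [20]
pop() returns 20 -> []
push(6) -> [6]
Final stack (bottom to top): [6]


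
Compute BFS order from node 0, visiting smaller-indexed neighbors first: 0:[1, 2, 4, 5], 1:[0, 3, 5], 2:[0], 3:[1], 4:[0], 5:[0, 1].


BFS queue: start with [0]
Visit order: [0, 1, 2, 4, 5, 3]


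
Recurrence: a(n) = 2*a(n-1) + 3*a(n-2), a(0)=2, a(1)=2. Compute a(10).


Build bottom-up:
...a(8)=6562, a(9)=19682, a(10)=2*19682+3*6562=59050


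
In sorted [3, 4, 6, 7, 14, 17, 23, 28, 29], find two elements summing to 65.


Two pointers: lo=0, hi=8
No pair sums to 65


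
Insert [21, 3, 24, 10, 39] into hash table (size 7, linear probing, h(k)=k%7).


Insertions: 21->slot 0; 3->slot 3; 24->slot 4; 10->slot 5; 39->slot 6
Table: [21, None, None, 3, 24, 10, 39]


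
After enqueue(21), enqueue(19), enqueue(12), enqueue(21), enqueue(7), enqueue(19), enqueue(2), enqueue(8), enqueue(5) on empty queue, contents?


enqueue(21) -> [21]
enqueue(19) -> [21, 19]
enqueue(12) -> [21, 19, 12]
enqueue(21) -> [21, 19, 12, 21]
enqueue(7) -> [21, 19, 12, 21, 7]
enqueue(19) -> [21, 19, 12, 21, 7, 19]
enqueue(2) -> [21, 19, 12, 21, 7, 19, 2]
enqueue(8) -> [21, 19, 12, 21, 7, 19, 2, 8]
enqueue(5) -> [21, 19, 12, 21, 7, 19, 2, 8, 5]
Final queue (front to back): [21, 19, 12, 21, 7, 19, 2, 8, 5]


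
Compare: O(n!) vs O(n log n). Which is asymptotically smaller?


linearithmic grows slower than factorial
O(n log n) is asymptotically smaller; O(n!) grows faster


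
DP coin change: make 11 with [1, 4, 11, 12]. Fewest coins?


dp[0]=0; dp[i]=1+min(dp[i-c] for c in coins)
...dp[6]=3, dp[7]=4, dp[8]=2, dp[9]=3, dp[10]=4, dp[11]=1
Minimum coins for 11 = 1


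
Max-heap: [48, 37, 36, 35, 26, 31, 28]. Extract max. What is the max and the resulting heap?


Max = 48
Replace root with last, heapify down
Resulting heap: [37, 35, 36, 28, 26, 31]


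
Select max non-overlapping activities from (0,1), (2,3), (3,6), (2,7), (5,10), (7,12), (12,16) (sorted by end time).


Greedy: pick earliest-ending, then skip overlaps.
Selected (5 activities): [(0, 1), (2, 3), (3, 6), (7, 12), (12, 16)]


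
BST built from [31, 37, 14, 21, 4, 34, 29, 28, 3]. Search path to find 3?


BST root = 31
Search for 3: compare at each node
Path: [31, 14, 4, 3]


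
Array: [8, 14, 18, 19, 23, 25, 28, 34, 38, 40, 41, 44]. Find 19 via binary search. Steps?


Search for 19:
[0,11] mid=5 arr[5]=25
[0,4] mid=2 arr[2]=18
[3,4] mid=3 arr[3]=19
Total: 3 comparisons


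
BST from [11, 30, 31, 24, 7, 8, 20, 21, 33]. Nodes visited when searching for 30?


BST root = 11
Search for 30: compare at each node
Path: [11, 30]


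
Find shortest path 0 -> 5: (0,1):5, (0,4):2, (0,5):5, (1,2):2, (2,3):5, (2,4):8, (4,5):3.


Dijkstra from 0:
Distances: {0: 0, 1: 5, 2: 7, 3: 12, 4: 2, 5: 5}
Shortest distance to 5 = 5, path = [0, 5]


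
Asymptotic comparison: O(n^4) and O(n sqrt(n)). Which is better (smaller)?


n^1.5 grows slower than quartic
O(n sqrt(n)) is asymptotically smaller; O(n^4) grows faster


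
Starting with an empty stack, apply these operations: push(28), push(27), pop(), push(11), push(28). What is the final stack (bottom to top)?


push(28) -> [28]
push(27) -> [28, 27]
pop() returns 27 -> [28]
push(11) -> [28, 11]
push(28) -> [28, 11, 28]
Final stack (bottom to top): [28, 11, 28]


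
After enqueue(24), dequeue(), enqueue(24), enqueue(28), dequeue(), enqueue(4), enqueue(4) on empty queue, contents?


enqueue(24) -> [24]
dequeue() returns 24 -> []
enqueue(24) -> [24]
enqueue(28) -> [24, 28]
dequeue() returns 24 -> [28]
enqueue(4) -> [28, 4]
enqueue(4) -> [28, 4, 4]
Final queue (front to back): [28, 4, 4]


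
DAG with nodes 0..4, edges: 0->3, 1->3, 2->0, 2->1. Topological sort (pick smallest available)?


Kahn's algorithm, process smallest node first
Order: [2, 0, 1, 3, 4]


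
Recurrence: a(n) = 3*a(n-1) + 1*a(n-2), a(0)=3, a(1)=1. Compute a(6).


Build bottom-up:
...a(4)=63, a(5)=208, a(6)=3*208+1*63=687


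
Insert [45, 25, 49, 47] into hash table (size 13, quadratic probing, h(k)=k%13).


Insertions: 45->slot 6; 25->slot 12; 49->slot 10; 47->slot 8
Table: [None, None, None, None, None, None, 45, None, 47, None, 49, None, 25]


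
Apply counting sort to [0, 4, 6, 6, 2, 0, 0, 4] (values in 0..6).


Count array: [3, 0, 1, 0, 2, 0, 2]
Reconstruct: [0, 0, 0, 2, 4, 4, 6, 6]


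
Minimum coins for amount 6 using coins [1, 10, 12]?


dp[0]=0; dp[i]=1+min(dp[i-c] for c in coins)
...dp[1]=1, dp[2]=2, dp[3]=3, dp[4]=4, dp[5]=5, dp[6]=6
Minimum coins for 6 = 6


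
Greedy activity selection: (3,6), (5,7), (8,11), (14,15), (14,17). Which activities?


Greedy: pick earliest-ending, then skip overlaps.
Selected (3 activities): [(3, 6), (8, 11), (14, 15)]


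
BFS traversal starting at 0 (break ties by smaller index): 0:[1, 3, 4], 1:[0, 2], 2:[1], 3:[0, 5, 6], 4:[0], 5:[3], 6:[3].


BFS queue: start with [0]
Visit order: [0, 1, 3, 4, 2, 5, 6]


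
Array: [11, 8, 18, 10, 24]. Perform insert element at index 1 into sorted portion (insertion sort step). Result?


After one pass: [8, 11, 18, 10, 24]


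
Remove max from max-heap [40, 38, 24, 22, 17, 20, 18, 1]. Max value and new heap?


Max = 40
Replace root with last, heapify down
Resulting heap: [38, 22, 24, 1, 17, 20, 18]


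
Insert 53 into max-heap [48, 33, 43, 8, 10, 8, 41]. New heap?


Append 53: [48, 33, 43, 8, 10, 8, 41, 53]
Bubble up: swap idx 7(53) with idx 3(8); swap idx 3(53) with idx 1(33); swap idx 1(53) with idx 0(48)
Result: [53, 48, 43, 33, 10, 8, 41, 8]


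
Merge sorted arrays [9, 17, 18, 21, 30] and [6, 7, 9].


Compare heads, take smaller each step.
Merged: [6, 7, 9, 9, 17, 18, 21, 30]


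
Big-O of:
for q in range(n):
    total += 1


Per nesting level: O(n) = O(n)
Complexity: O(n)


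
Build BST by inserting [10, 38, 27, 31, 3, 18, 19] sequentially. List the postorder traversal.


Root = 10; build tree by BST insertion.
Postorder traversal: [3, 19, 18, 31, 27, 38, 10]


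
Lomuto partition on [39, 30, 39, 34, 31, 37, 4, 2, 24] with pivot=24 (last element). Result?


Elements <= 24 go left of pivot.
Result: [4, 2, 24, 34, 31, 37, 39, 30, 39], pivot at index 2


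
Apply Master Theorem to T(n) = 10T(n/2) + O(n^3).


a=10, b=2, c=3. log_2(10)=3.322 > c=3. Case 1: O(n^log_b(a)) = O(n^3.322)
Complexity: O(n^3.322)


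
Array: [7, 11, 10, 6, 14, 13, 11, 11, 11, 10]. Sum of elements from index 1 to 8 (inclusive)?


Prefix sums: [0, 7, 18, 28, 34, 48, 61, 72, 83, 94, 104]
Sum[1..8] = prefix[9] - prefix[1] = 94 - 7 = 87


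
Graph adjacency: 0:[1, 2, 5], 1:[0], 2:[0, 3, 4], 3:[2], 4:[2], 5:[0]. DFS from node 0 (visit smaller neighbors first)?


DFS stack-based: start with [0]
Visit order: [0, 1, 2, 3, 4, 5]


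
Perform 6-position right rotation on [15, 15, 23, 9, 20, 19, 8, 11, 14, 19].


Right rotate by 6: [20, 19, 8, 11, 14, 19, 15, 15, 23, 9]


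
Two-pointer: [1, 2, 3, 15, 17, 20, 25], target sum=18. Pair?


Two pointers: lo=0, hi=6
Found pair: (1, 17) summing to 18


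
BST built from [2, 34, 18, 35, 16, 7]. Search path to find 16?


BST root = 2
Search for 16: compare at each node
Path: [2, 34, 18, 16]


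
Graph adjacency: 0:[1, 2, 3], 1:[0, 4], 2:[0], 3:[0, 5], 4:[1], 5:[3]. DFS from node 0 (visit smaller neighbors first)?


DFS stack-based: start with [0]
Visit order: [0, 1, 4, 2, 3, 5]


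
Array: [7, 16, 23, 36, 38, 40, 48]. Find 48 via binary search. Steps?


Search for 48:
[0,6] mid=3 arr[3]=36
[4,6] mid=5 arr[5]=40
[6,6] mid=6 arr[6]=48
Total: 3 comparisons


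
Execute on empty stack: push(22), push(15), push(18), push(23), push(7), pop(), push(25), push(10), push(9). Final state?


push(22) -> [22]
push(15) -> [22, 15]
push(18) -> [22, 15, 18]
push(23) -> [22, 15, 18, 23]
push(7) -> [22, 15, 18, 23, 7]
pop() returns 7 -> [22, 15, 18, 23]
push(25) -> [22, 15, 18, 23, 25]
push(10) -> [22, 15, 18, 23, 25, 10]
push(9) -> [22, 15, 18, 23, 25, 10, 9]
Final stack (bottom to top): [22, 15, 18, 23, 25, 10, 9]


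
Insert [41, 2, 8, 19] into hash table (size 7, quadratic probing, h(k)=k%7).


Insertions: 41->slot 6; 2->slot 2; 8->slot 1; 19->slot 5
Table: [None, 8, 2, None, None, 19, 41]


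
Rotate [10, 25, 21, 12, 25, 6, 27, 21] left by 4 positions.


Left rotate by 4: [25, 6, 27, 21, 10, 25, 21, 12]


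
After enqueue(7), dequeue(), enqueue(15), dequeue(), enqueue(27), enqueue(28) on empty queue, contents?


enqueue(7) -> [7]
dequeue() returns 7 -> []
enqueue(15) -> [15]
dequeue() returns 15 -> []
enqueue(27) -> [27]
enqueue(28) -> [27, 28]
Final queue (front to back): [27, 28]


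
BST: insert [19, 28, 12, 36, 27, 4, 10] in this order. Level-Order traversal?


Root = 19; build tree by BST insertion.
Level-Order traversal: [19, 12, 28, 4, 27, 36, 10]


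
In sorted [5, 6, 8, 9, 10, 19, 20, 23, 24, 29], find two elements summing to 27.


Two pointers: lo=0, hi=9
Found pair: (8, 19) summing to 27


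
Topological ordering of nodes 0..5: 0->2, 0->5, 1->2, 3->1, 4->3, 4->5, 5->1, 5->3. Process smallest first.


Kahn's algorithm, process smallest node first
Order: [0, 4, 5, 3, 1, 2]


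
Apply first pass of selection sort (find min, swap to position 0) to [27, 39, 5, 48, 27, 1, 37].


After one pass: [1, 39, 5, 48, 27, 27, 37]


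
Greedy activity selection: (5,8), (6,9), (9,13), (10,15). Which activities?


Greedy: pick earliest-ending, then skip overlaps.
Selected (2 activities): [(5, 8), (9, 13)]


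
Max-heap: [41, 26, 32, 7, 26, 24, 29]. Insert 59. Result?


Append 59: [41, 26, 32, 7, 26, 24, 29, 59]
Bubble up: swap idx 7(59) with idx 3(7); swap idx 3(59) with idx 1(26); swap idx 1(59) with idx 0(41)
Result: [59, 41, 32, 26, 26, 24, 29, 7]


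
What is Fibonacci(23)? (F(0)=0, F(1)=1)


F(n)=F(n-1)+F(n-2)
...F(21)=10946, F(22)=17711, F(23)=28657


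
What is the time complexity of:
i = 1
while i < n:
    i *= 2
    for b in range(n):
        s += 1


Per nesting level: O(log n) * O(n) = O(n log n)
Complexity: O(n log n)


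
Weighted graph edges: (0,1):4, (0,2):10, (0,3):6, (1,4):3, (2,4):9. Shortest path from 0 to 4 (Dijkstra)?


Dijkstra from 0:
Distances: {0: 0, 1: 4, 2: 10, 3: 6, 4: 7}
Shortest distance to 4 = 7, path = [0, 1, 4]


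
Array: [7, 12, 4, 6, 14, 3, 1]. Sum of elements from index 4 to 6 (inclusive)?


Prefix sums: [0, 7, 19, 23, 29, 43, 46, 47]
Sum[4..6] = prefix[7] - prefix[4] = 47 - 29 = 18


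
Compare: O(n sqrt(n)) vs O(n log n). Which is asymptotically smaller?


linearithmic grows slower than n^1.5
O(n log n) is asymptotically smaller; O(n sqrt(n)) grows faster


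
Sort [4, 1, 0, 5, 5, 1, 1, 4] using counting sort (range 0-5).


Count array: [1, 3, 0, 0, 2, 2]
Reconstruct: [0, 1, 1, 1, 4, 4, 5, 5]


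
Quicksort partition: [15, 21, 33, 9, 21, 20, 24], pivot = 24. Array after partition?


Elements <= 24 go left of pivot.
Result: [15, 21, 9, 21, 20, 24, 33], pivot at index 5


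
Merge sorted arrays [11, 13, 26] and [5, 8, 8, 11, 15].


Compare heads, take smaller each step.
Merged: [5, 8, 8, 11, 11, 13, 15, 26]


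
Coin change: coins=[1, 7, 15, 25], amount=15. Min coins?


dp[0]=0; dp[i]=1+min(dp[i-c] for c in coins)
...dp[10]=4, dp[11]=5, dp[12]=6, dp[13]=7, dp[14]=2, dp[15]=1
Minimum coins for 15 = 1


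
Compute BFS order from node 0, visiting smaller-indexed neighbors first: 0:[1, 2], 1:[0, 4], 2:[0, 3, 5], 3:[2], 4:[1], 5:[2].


BFS queue: start with [0]
Visit order: [0, 1, 2, 4, 3, 5]


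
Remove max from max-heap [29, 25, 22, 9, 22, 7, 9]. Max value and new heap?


Max = 29
Replace root with last, heapify down
Resulting heap: [25, 22, 22, 9, 9, 7]


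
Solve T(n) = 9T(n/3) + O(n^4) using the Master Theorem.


a=9, b=3, c=4. log_3(9)=2 < c=4. Case 3: O(n^c) = O(n^4)
Complexity: O(n^4)


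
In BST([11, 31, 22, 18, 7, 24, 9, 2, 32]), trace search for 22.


BST root = 11
Search for 22: compare at each node
Path: [11, 31, 22]


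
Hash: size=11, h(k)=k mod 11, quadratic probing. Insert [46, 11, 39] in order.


Insertions: 46->slot 2; 11->slot 0; 39->slot 6
Table: [11, None, 46, None, None, None, 39, None, None, None, None]


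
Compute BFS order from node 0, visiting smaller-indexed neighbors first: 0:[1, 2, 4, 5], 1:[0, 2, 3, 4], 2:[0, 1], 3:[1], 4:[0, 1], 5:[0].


BFS queue: start with [0]
Visit order: [0, 1, 2, 4, 5, 3]


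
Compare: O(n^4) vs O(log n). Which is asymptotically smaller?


logarithmic grows slower than quartic
O(log n) is asymptotically smaller; O(n^4) grows faster


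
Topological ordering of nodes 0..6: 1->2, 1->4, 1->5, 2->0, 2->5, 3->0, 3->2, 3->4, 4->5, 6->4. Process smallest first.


Kahn's algorithm, process smallest node first
Order: [1, 3, 2, 0, 6, 4, 5]


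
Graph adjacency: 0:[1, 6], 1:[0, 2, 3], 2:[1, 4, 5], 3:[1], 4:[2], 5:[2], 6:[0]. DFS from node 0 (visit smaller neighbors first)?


DFS stack-based: start with [0]
Visit order: [0, 1, 2, 4, 5, 3, 6]


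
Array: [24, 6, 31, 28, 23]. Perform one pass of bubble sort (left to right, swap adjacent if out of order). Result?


After one pass: [6, 24, 28, 23, 31]


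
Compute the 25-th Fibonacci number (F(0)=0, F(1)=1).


F(n)=F(n-1)+F(n-2)
...F(23)=28657, F(24)=46368, F(25)=75025


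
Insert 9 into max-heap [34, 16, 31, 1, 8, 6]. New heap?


Append 9: [34, 16, 31, 1, 8, 6, 9]
Bubble up: no swaps needed
Result: [34, 16, 31, 1, 8, 6, 9]


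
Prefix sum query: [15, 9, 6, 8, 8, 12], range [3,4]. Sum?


Prefix sums: [0, 15, 24, 30, 38, 46, 58]
Sum[3..4] = prefix[5] - prefix[3] = 46 - 30 = 16


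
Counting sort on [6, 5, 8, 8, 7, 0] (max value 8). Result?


Count array: [1, 0, 0, 0, 0, 1, 1, 1, 2]
Reconstruct: [0, 5, 6, 7, 8, 8]


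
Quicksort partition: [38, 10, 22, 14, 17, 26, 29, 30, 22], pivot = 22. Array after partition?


Elements <= 22 go left of pivot.
Result: [10, 22, 14, 17, 22, 26, 29, 30, 38], pivot at index 4


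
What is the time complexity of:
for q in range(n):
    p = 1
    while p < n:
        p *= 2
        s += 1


Per nesting level: O(n) * O(log n) = O(n log n)
Complexity: O(n log n)


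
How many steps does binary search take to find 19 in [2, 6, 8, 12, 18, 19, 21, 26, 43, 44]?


Search for 19:
[0,9] mid=4 arr[4]=18
[5,9] mid=7 arr[7]=26
[5,6] mid=5 arr[5]=19
Total: 3 comparisons


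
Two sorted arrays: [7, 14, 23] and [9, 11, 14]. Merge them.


Compare heads, take smaller each step.
Merged: [7, 9, 11, 14, 14, 23]


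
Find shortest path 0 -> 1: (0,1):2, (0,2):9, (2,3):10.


Dijkstra from 0:
Distances: {0: 0, 1: 2, 2: 9, 3: 19}
Shortest distance to 1 = 2, path = [0, 1]


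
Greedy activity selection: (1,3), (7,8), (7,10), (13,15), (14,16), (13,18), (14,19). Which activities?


Greedy: pick earliest-ending, then skip overlaps.
Selected (3 activities): [(1, 3), (7, 8), (13, 15)]


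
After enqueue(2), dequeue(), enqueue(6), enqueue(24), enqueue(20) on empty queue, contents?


enqueue(2) -> [2]
dequeue() returns 2 -> []
enqueue(6) -> [6]
enqueue(24) -> [6, 24]
enqueue(20) -> [6, 24, 20]
Final queue (front to back): [6, 24, 20]


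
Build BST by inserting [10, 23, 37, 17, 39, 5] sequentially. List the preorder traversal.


Root = 10; build tree by BST insertion.
Preorder traversal: [10, 5, 23, 17, 37, 39]


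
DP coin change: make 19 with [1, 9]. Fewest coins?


dp[0]=0; dp[i]=1+min(dp[i-c] for c in coins)
...dp[14]=6, dp[15]=7, dp[16]=8, dp[17]=9, dp[18]=2, dp[19]=3
Minimum coins for 19 = 3


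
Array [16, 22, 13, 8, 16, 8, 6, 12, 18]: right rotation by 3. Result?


Right rotate by 3: [6, 12, 18, 16, 22, 13, 8, 16, 8]


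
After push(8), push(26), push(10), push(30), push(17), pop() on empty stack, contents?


push(8) -> [8]
push(26) -> [8, 26]
push(10) -> [8, 26, 10]
push(30) -> [8, 26, 10, 30]
push(17) -> [8, 26, 10, 30, 17]
pop() returns 17 -> [8, 26, 10, 30]
Final stack (bottom to top): [8, 26, 10, 30]


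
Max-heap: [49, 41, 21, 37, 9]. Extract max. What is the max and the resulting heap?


Max = 49
Replace root with last, heapify down
Resulting heap: [41, 37, 21, 9]


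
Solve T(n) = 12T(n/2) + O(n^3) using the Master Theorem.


a=12, b=2, c=3. log_2(12)=3.585 > c=3. Case 1: O(n^log_b(a)) = O(n^3.585)
Complexity: O(n^3.585)


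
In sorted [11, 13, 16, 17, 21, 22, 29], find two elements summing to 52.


Two pointers: lo=0, hi=6
No pair sums to 52


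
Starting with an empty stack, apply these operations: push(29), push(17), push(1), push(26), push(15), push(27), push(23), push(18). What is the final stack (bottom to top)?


push(29) -> [29]
push(17) -> [29, 17]
push(1) -> [29, 17, 1]
push(26) -> [29, 17, 1, 26]
push(15) -> [29, 17, 1, 26, 15]
push(27) -> [29, 17, 1, 26, 15, 27]
push(23) -> [29, 17, 1, 26, 15, 27, 23]
push(18) -> [29, 17, 1, 26, 15, 27, 23, 18]
Final stack (bottom to top): [29, 17, 1, 26, 15, 27, 23, 18]


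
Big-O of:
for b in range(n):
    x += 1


Per nesting level: O(n) = O(n)
Complexity: O(n)


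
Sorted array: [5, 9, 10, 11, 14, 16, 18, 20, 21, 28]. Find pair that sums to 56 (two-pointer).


Two pointers: lo=0, hi=9
No pair sums to 56


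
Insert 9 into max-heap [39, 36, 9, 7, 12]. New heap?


Append 9: [39, 36, 9, 7, 12, 9]
Bubble up: no swaps needed
Result: [39, 36, 9, 7, 12, 9]


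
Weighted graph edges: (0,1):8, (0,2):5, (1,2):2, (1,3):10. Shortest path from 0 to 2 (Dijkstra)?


Dijkstra from 0:
Distances: {0: 0, 1: 7, 2: 5, 3: 17}
Shortest distance to 2 = 5, path = [0, 2]


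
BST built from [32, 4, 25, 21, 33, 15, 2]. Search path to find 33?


BST root = 32
Search for 33: compare at each node
Path: [32, 33]


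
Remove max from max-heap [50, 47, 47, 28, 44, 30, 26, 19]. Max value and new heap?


Max = 50
Replace root with last, heapify down
Resulting heap: [47, 44, 47, 28, 19, 30, 26]


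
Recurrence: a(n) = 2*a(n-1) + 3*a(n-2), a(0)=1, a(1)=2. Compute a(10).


Build bottom-up:
...a(8)=4921, a(9)=14762, a(10)=2*14762+3*4921=44287


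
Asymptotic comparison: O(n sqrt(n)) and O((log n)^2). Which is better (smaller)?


polylogarithmic grows slower than n^1.5
O((log n)^2) is asymptotically smaller; O(n sqrt(n)) grows faster


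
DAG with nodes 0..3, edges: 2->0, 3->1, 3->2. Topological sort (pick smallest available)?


Kahn's algorithm, process smallest node first
Order: [3, 1, 2, 0]


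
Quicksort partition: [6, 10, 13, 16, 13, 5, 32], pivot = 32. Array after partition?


Elements <= 32 go left of pivot.
Result: [6, 10, 13, 16, 13, 5, 32], pivot at index 6


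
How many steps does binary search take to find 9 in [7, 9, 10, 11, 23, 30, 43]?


Search for 9:
[0,6] mid=3 arr[3]=11
[0,2] mid=1 arr[1]=9
Total: 2 comparisons


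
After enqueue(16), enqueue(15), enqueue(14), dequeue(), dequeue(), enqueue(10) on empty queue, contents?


enqueue(16) -> [16]
enqueue(15) -> [16, 15]
enqueue(14) -> [16, 15, 14]
dequeue() returns 16 -> [15, 14]
dequeue() returns 15 -> [14]
enqueue(10) -> [14, 10]
Final queue (front to back): [14, 10]


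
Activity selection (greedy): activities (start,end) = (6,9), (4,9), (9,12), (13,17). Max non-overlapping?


Greedy: pick earliest-ending, then skip overlaps.
Selected (3 activities): [(6, 9), (9, 12), (13, 17)]


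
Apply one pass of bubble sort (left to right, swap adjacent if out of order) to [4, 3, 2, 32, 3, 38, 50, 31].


After one pass: [3, 2, 4, 3, 32, 38, 31, 50]


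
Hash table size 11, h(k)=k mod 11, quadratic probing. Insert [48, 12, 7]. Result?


Insertions: 48->slot 4; 12->slot 1; 7->slot 7
Table: [None, 12, None, None, 48, None, None, 7, None, None, None]


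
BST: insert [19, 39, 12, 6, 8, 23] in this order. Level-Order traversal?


Root = 19; build tree by BST insertion.
Level-Order traversal: [19, 12, 39, 6, 23, 8]


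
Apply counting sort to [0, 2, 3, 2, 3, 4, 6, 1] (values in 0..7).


Count array: [1, 1, 2, 2, 1, 0, 1, 0]
Reconstruct: [0, 1, 2, 2, 3, 3, 4, 6]


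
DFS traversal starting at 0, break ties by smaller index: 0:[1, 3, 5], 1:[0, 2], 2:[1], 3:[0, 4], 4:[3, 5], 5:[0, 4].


DFS stack-based: start with [0]
Visit order: [0, 1, 2, 3, 4, 5]


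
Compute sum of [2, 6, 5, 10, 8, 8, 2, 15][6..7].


Prefix sums: [0, 2, 8, 13, 23, 31, 39, 41, 56]
Sum[6..7] = prefix[8] - prefix[6] = 56 - 39 = 17


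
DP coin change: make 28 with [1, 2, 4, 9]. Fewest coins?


dp[0]=0; dp[i]=1+min(dp[i-c] for c in coins)
...dp[23]=4, dp[24]=4, dp[25]=5, dp[26]=4, dp[27]=3, dp[28]=4
Minimum coins for 28 = 4


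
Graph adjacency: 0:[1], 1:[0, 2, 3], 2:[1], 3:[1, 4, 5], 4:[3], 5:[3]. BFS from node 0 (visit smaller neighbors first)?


BFS queue: start with [0]
Visit order: [0, 1, 2, 3, 4, 5]


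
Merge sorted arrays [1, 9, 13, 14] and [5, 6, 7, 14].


Compare heads, take smaller each step.
Merged: [1, 5, 6, 7, 9, 13, 14, 14]


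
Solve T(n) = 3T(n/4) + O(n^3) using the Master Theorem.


a=3, b=4, c=3. log_4(3)=0.792 < c=3. Case 3: O(n^c) = O(n^3)
Complexity: O(n^3)


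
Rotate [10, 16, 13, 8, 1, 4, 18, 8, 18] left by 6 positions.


Left rotate by 6: [18, 8, 18, 10, 16, 13, 8, 1, 4]


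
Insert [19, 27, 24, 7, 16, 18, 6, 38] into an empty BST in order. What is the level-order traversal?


Root = 19; build tree by BST insertion.
Level-Order traversal: [19, 7, 27, 6, 16, 24, 38, 18]


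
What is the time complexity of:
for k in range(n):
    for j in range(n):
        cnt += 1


Per nesting level: O(n) * O(n) = O(n^2)
Complexity: O(n^2)


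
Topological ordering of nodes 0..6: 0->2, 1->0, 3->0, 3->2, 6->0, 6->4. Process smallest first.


Kahn's algorithm, process smallest node first
Order: [1, 3, 5, 6, 0, 2, 4]


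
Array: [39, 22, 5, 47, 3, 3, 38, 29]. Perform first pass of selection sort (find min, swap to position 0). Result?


After one pass: [3, 22, 5, 47, 39, 3, 38, 29]


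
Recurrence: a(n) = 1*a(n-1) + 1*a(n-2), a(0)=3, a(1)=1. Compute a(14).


Build bottom-up:
...a(12)=411, a(13)=665, a(14)=1*665+1*411=1076


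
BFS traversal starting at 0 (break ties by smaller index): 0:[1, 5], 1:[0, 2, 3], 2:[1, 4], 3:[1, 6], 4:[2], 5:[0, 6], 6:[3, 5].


BFS queue: start with [0]
Visit order: [0, 1, 5, 2, 3, 6, 4]


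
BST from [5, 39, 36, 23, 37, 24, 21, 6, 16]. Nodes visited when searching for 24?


BST root = 5
Search for 24: compare at each node
Path: [5, 39, 36, 23, 24]


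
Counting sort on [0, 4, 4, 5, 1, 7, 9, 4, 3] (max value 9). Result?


Count array: [1, 1, 0, 1, 3, 1, 0, 1, 0, 1]
Reconstruct: [0, 1, 3, 4, 4, 4, 5, 7, 9]


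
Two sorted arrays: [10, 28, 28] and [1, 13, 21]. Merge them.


Compare heads, take smaller each step.
Merged: [1, 10, 13, 21, 28, 28]


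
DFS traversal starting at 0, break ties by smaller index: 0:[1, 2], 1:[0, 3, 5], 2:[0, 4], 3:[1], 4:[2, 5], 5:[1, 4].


DFS stack-based: start with [0]
Visit order: [0, 1, 3, 5, 4, 2]


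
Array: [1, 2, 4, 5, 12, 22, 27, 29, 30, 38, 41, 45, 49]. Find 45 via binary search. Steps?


Search for 45:
[0,12] mid=6 arr[6]=27
[7,12] mid=9 arr[9]=38
[10,12] mid=11 arr[11]=45
Total: 3 comparisons


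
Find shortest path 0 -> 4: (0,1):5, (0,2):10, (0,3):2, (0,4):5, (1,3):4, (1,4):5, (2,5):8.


Dijkstra from 0:
Distances: {0: 0, 1: 5, 2: 10, 3: 2, 4: 5, 5: 18}
Shortest distance to 4 = 5, path = [0, 4]


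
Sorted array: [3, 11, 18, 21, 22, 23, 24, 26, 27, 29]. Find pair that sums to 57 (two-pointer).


Two pointers: lo=0, hi=9
No pair sums to 57


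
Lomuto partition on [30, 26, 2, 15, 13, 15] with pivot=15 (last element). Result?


Elements <= 15 go left of pivot.
Result: [2, 15, 13, 15, 30, 26], pivot at index 3


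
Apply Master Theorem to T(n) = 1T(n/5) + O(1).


a=1, b=5, c=0. log_5(1)=0 = c=0. Case 2: O(n^c log n) = O(log n)
Complexity: O(log n)


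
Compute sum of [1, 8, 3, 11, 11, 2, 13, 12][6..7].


Prefix sums: [0, 1, 9, 12, 23, 34, 36, 49, 61]
Sum[6..7] = prefix[8] - prefix[6] = 61 - 36 = 25


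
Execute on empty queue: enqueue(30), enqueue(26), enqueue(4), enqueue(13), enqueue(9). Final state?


enqueue(30) -> [30]
enqueue(26) -> [30, 26]
enqueue(4) -> [30, 26, 4]
enqueue(13) -> [30, 26, 4, 13]
enqueue(9) -> [30, 26, 4, 13, 9]
Final queue (front to back): [30, 26, 4, 13, 9]


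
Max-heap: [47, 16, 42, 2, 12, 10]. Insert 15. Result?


Append 15: [47, 16, 42, 2, 12, 10, 15]
Bubble up: no swaps needed
Result: [47, 16, 42, 2, 12, 10, 15]


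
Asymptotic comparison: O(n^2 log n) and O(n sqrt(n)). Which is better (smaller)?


n^1.5 grows slower than n^2 log n
O(n sqrt(n)) is asymptotically smaller; O(n^2 log n) grows faster


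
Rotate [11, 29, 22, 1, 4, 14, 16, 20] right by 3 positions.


Right rotate by 3: [14, 16, 20, 11, 29, 22, 1, 4]


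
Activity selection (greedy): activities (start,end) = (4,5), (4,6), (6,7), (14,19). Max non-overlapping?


Greedy: pick earliest-ending, then skip overlaps.
Selected (3 activities): [(4, 5), (6, 7), (14, 19)]


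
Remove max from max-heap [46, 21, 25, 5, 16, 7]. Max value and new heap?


Max = 46
Replace root with last, heapify down
Resulting heap: [25, 21, 7, 5, 16]


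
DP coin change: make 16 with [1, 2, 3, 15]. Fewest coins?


dp[0]=0; dp[i]=1+min(dp[i-c] for c in coins)
...dp[11]=4, dp[12]=4, dp[13]=5, dp[14]=5, dp[15]=1, dp[16]=2
Minimum coins for 16 = 2


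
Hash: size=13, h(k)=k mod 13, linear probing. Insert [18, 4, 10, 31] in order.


Insertions: 18->slot 5; 4->slot 4; 10->slot 10; 31->slot 6
Table: [None, None, None, None, 4, 18, 31, None, None, None, 10, None, None]


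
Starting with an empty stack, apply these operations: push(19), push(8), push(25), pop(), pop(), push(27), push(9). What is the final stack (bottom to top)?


push(19) -> [19]
push(8) -> [19, 8]
push(25) -> [19, 8, 25]
pop() returns 25 -> [19, 8]
pop() returns 8 -> [19]
push(27) -> [19, 27]
push(9) -> [19, 27, 9]
Final stack (bottom to top): [19, 27, 9]


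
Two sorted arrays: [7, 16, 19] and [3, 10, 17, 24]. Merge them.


Compare heads, take smaller each step.
Merged: [3, 7, 10, 16, 17, 19, 24]


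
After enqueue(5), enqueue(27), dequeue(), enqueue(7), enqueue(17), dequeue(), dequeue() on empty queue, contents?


enqueue(5) -> [5]
enqueue(27) -> [5, 27]
dequeue() returns 5 -> [27]
enqueue(7) -> [27, 7]
enqueue(17) -> [27, 7, 17]
dequeue() returns 27 -> [7, 17]
dequeue() returns 7 -> [17]
Final queue (front to back): [17]


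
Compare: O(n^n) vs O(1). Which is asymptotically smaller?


constant grows slower than n^n
O(1) is asymptotically smaller; O(n^n) grows faster


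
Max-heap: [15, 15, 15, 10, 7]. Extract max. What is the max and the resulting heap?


Max = 15
Replace root with last, heapify down
Resulting heap: [15, 10, 15, 7]


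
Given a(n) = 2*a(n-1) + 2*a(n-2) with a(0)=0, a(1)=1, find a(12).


Build bottom-up:
...a(10)=6688, a(11)=18272, a(12)=2*18272+2*6688=49920


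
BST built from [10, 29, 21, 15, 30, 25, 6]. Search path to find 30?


BST root = 10
Search for 30: compare at each node
Path: [10, 29, 30]


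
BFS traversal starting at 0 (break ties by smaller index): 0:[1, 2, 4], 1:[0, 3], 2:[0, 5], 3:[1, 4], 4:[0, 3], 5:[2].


BFS queue: start with [0]
Visit order: [0, 1, 2, 4, 3, 5]


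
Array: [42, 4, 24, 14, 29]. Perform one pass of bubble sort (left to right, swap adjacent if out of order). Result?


After one pass: [4, 24, 14, 29, 42]


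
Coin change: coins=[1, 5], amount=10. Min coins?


dp[0]=0; dp[i]=1+min(dp[i-c] for c in coins)
...dp[5]=1, dp[6]=2, dp[7]=3, dp[8]=4, dp[9]=5, dp[10]=2
Minimum coins for 10 = 2


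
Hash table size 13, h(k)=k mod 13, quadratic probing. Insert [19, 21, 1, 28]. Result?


Insertions: 19->slot 6; 21->slot 8; 1->slot 1; 28->slot 2
Table: [None, 1, 28, None, None, None, 19, None, 21, None, None, None, None]


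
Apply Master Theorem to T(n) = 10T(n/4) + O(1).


a=10, b=4, c=0. log_4(10)=1.661 > c=0. Case 1: O(n^log_b(a)) = O(n^1.661)
Complexity: O(n^1.661)


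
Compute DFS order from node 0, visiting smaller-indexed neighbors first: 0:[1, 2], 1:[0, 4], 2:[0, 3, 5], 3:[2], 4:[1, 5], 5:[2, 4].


DFS stack-based: start with [0]
Visit order: [0, 1, 4, 5, 2, 3]


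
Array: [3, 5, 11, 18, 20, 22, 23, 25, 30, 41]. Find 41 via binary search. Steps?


Search for 41:
[0,9] mid=4 arr[4]=20
[5,9] mid=7 arr[7]=25
[8,9] mid=8 arr[8]=30
[9,9] mid=9 arr[9]=41
Total: 4 comparisons


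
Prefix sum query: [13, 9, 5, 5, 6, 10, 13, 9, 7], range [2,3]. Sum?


Prefix sums: [0, 13, 22, 27, 32, 38, 48, 61, 70, 77]
Sum[2..3] = prefix[4] - prefix[2] = 32 - 22 = 10


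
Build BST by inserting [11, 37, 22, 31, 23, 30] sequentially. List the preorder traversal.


Root = 11; build tree by BST insertion.
Preorder traversal: [11, 37, 22, 31, 23, 30]


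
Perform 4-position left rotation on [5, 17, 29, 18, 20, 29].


Left rotate by 4: [20, 29, 5, 17, 29, 18]


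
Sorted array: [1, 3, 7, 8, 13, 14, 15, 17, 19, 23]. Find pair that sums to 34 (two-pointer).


Two pointers: lo=0, hi=9
Found pair: (15, 19) summing to 34


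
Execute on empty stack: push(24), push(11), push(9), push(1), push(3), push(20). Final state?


push(24) -> [24]
push(11) -> [24, 11]
push(9) -> [24, 11, 9]
push(1) -> [24, 11, 9, 1]
push(3) -> [24, 11, 9, 1, 3]
push(20) -> [24, 11, 9, 1, 3, 20]
Final stack (bottom to top): [24, 11, 9, 1, 3, 20]


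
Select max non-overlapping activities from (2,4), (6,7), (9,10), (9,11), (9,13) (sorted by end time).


Greedy: pick earliest-ending, then skip overlaps.
Selected (3 activities): [(2, 4), (6, 7), (9, 10)]


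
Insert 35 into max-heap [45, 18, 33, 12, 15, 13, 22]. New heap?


Append 35: [45, 18, 33, 12, 15, 13, 22, 35]
Bubble up: swap idx 7(35) with idx 3(12); swap idx 3(35) with idx 1(18)
Result: [45, 35, 33, 18, 15, 13, 22, 12]


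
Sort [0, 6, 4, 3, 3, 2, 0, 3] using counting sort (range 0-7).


Count array: [2, 0, 1, 3, 1, 0, 1, 0]
Reconstruct: [0, 0, 2, 3, 3, 3, 4, 6]


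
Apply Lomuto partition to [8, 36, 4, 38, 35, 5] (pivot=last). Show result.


Elements <= 5 go left of pivot.
Result: [4, 5, 8, 38, 35, 36], pivot at index 1


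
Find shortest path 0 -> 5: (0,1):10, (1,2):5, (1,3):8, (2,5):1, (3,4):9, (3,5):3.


Dijkstra from 0:
Distances: {0: 0, 1: 10, 2: 15, 3: 18, 4: 27, 5: 16}
Shortest distance to 5 = 16, path = [0, 1, 2, 5]


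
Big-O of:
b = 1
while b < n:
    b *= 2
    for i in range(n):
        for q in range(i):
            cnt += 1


Per nesting level: O(log n) * O(n) * O(n) [triangular over i] = O(n^2 log n)
Complexity: O(n^2 log n)


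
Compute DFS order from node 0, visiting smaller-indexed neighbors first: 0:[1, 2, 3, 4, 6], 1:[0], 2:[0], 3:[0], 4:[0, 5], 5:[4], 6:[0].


DFS stack-based: start with [0]
Visit order: [0, 1, 2, 3, 4, 5, 6]


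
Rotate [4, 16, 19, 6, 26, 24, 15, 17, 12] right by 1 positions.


Right rotate by 1: [12, 4, 16, 19, 6, 26, 24, 15, 17]


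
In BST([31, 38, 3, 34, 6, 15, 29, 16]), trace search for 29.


BST root = 31
Search for 29: compare at each node
Path: [31, 3, 6, 15, 29]


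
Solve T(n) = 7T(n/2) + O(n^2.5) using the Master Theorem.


a=7, b=2, c=2.5. log_2(7)=2.807 > c=2.5. Case 1: O(n^log_b(a)) = O(n^2.807)
Complexity: O(n^2.807)


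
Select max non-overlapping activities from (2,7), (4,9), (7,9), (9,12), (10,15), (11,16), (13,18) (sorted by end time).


Greedy: pick earliest-ending, then skip overlaps.
Selected (4 activities): [(2, 7), (7, 9), (9, 12), (13, 18)]


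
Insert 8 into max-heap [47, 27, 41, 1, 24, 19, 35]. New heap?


Append 8: [47, 27, 41, 1, 24, 19, 35, 8]
Bubble up: swap idx 7(8) with idx 3(1)
Result: [47, 27, 41, 8, 24, 19, 35, 1]


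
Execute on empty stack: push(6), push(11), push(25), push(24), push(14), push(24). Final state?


push(6) -> [6]
push(11) -> [6, 11]
push(25) -> [6, 11, 25]
push(24) -> [6, 11, 25, 24]
push(14) -> [6, 11, 25, 24, 14]
push(24) -> [6, 11, 25, 24, 14, 24]
Final stack (bottom to top): [6, 11, 25, 24, 14, 24]


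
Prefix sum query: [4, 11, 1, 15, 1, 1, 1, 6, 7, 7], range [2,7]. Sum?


Prefix sums: [0, 4, 15, 16, 31, 32, 33, 34, 40, 47, 54]
Sum[2..7] = prefix[8] - prefix[2] = 40 - 15 = 25


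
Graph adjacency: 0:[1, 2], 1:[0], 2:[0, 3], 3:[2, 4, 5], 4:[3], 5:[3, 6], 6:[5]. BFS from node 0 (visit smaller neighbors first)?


BFS queue: start with [0]
Visit order: [0, 1, 2, 3, 4, 5, 6]


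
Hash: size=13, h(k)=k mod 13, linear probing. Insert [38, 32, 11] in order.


Insertions: 38->slot 12; 32->slot 6; 11->slot 11
Table: [None, None, None, None, None, None, 32, None, None, None, None, 11, 38]


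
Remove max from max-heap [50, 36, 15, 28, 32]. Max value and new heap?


Max = 50
Replace root with last, heapify down
Resulting heap: [36, 32, 15, 28]


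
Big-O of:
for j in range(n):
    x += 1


Per nesting level: O(n) = O(n)
Complexity: O(n)


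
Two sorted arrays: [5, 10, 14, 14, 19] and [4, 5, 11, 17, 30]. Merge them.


Compare heads, take smaller each step.
Merged: [4, 5, 5, 10, 11, 14, 14, 17, 19, 30]


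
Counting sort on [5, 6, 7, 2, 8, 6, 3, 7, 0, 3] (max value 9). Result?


Count array: [1, 0, 1, 2, 0, 1, 2, 2, 1, 0]
Reconstruct: [0, 2, 3, 3, 5, 6, 6, 7, 7, 8]


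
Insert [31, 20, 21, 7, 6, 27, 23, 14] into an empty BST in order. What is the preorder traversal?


Root = 31; build tree by BST insertion.
Preorder traversal: [31, 20, 7, 6, 14, 21, 27, 23]


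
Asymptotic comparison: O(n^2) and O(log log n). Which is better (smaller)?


double-logarithmic grows slower than quadratic
O(log log n) is asymptotically smaller; O(n^2) grows faster


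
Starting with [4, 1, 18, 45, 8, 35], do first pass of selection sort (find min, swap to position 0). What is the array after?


After one pass: [1, 4, 18, 45, 8, 35]


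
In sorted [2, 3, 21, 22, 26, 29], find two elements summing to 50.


Two pointers: lo=0, hi=5
Found pair: (21, 29) summing to 50


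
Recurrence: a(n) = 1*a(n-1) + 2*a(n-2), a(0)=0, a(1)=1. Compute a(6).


Build bottom-up:
...a(4)=5, a(5)=11, a(6)=1*11+2*5=21


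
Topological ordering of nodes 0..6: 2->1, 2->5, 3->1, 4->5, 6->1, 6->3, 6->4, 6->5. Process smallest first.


Kahn's algorithm, process smallest node first
Order: [0, 2, 6, 3, 1, 4, 5]


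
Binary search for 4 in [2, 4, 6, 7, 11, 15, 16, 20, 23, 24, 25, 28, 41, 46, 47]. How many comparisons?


Search for 4:
[0,14] mid=7 arr[7]=20
[0,6] mid=3 arr[3]=7
[0,2] mid=1 arr[1]=4
Total: 3 comparisons


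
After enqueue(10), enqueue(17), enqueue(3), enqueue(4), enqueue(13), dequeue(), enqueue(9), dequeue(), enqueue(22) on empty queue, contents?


enqueue(10) -> [10]
enqueue(17) -> [10, 17]
enqueue(3) -> [10, 17, 3]
enqueue(4) -> [10, 17, 3, 4]
enqueue(13) -> [10, 17, 3, 4, 13]
dequeue() returns 10 -> [17, 3, 4, 13]
enqueue(9) -> [17, 3, 4, 13, 9]
dequeue() returns 17 -> [3, 4, 13, 9]
enqueue(22) -> [3, 4, 13, 9, 22]
Final queue (front to back): [3, 4, 13, 9, 22]


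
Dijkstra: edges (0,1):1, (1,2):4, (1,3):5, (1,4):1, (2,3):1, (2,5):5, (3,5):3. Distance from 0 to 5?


Dijkstra from 0:
Distances: {0: 0, 1: 1, 2: 5, 3: 6, 4: 2, 5: 9}
Shortest distance to 5 = 9, path = [0, 1, 3, 5]


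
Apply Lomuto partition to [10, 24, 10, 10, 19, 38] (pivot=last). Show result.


Elements <= 38 go left of pivot.
Result: [10, 24, 10, 10, 19, 38], pivot at index 5


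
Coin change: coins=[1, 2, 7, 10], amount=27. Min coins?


dp[0]=0; dp[i]=1+min(dp[i-c] for c in coins)
...dp[22]=3, dp[23]=4, dp[24]=3, dp[25]=4, dp[26]=4, dp[27]=3
Minimum coins for 27 = 3


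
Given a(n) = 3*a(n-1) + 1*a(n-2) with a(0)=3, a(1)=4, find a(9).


Build bottom-up:
...a(7)=5836, a(8)=19275, a(9)=3*19275+1*5836=63661


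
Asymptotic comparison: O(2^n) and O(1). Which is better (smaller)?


constant grows slower than exponential
O(1) is asymptotically smaller; O(2^n) grows faster


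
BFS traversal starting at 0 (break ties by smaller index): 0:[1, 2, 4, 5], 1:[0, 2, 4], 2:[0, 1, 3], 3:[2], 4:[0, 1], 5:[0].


BFS queue: start with [0]
Visit order: [0, 1, 2, 4, 5, 3]


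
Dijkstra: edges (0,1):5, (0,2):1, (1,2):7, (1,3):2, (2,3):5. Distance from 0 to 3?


Dijkstra from 0:
Distances: {0: 0, 1: 5, 2: 1, 3: 6}
Shortest distance to 3 = 6, path = [0, 2, 3]


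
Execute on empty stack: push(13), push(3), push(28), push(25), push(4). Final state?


push(13) -> [13]
push(3) -> [13, 3]
push(28) -> [13, 3, 28]
push(25) -> [13, 3, 28, 25]
push(4) -> [13, 3, 28, 25, 4]
Final stack (bottom to top): [13, 3, 28, 25, 4]


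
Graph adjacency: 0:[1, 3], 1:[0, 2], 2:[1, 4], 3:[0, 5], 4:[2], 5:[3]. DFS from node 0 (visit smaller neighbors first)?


DFS stack-based: start with [0]
Visit order: [0, 1, 2, 4, 3, 5]


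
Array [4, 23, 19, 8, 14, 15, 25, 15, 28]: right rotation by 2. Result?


Right rotate by 2: [15, 28, 4, 23, 19, 8, 14, 15, 25]


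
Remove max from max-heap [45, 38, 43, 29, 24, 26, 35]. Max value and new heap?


Max = 45
Replace root with last, heapify down
Resulting heap: [43, 38, 35, 29, 24, 26]


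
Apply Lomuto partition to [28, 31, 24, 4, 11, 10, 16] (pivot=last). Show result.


Elements <= 16 go left of pivot.
Result: [4, 11, 10, 16, 31, 24, 28], pivot at index 3


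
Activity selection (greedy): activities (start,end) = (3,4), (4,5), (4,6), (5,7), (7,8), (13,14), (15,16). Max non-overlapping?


Greedy: pick earliest-ending, then skip overlaps.
Selected (6 activities): [(3, 4), (4, 5), (5, 7), (7, 8), (13, 14), (15, 16)]


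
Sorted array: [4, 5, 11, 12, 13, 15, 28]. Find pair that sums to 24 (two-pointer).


Two pointers: lo=0, hi=6
Found pair: (11, 13) summing to 24


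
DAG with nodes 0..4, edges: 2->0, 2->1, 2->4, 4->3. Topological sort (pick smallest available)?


Kahn's algorithm, process smallest node first
Order: [2, 0, 1, 4, 3]


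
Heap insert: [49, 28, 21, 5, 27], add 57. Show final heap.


Append 57: [49, 28, 21, 5, 27, 57]
Bubble up: swap idx 5(57) with idx 2(21); swap idx 2(57) with idx 0(49)
Result: [57, 28, 49, 5, 27, 21]


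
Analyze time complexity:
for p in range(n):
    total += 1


Per nesting level: O(n) = O(n)
Complexity: O(n)


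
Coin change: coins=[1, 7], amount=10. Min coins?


dp[0]=0; dp[i]=1+min(dp[i-c] for c in coins)
...dp[5]=5, dp[6]=6, dp[7]=1, dp[8]=2, dp[9]=3, dp[10]=4
Minimum coins for 10 = 4


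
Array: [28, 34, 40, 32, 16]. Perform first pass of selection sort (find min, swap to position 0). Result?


After one pass: [16, 34, 40, 32, 28]
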